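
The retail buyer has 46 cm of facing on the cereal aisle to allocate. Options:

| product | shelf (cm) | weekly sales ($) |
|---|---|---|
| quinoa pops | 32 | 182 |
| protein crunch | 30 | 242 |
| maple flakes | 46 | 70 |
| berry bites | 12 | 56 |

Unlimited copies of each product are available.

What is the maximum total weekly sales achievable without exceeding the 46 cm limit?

298

Best packing: protein crunch + berry bites — 42 cm, 298 total.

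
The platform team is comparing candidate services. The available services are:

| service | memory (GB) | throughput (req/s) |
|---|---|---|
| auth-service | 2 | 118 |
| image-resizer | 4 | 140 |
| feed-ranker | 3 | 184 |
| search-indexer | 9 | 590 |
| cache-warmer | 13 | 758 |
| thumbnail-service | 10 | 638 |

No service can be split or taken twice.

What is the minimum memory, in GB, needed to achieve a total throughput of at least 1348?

22

Minimise GB subject to total throughput ≥ 1348.
search-indexer + cache-warmer reaches 1348 using 22 GB.
Below 22 GB the best achievable stays under 1348.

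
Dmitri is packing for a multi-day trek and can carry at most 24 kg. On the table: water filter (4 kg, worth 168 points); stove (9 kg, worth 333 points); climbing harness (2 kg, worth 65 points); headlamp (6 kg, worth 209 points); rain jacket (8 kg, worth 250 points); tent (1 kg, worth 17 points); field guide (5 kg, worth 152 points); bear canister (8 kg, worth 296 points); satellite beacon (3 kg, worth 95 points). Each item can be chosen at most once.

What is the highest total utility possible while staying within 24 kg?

892

A density-first pass picks water filter + stove + climbing harness + tent + bear canister — 879 at 24 kg.
Dropping climbing harness and tent frees 3 kg; slotting in satellite beacon (3 kg) lifts the total to 892 at 24 kg.
Next best is water filter + stove + climbing harness + tent + bear canister at 879 (24 kg) — short by 13.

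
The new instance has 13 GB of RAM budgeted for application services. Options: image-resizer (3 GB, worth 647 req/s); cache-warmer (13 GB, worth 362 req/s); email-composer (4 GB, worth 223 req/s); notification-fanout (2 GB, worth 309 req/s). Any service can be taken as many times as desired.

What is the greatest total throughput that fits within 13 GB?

Best packing: 4×image-resizer — 12 GB, 2588 total.
Nothing else within 13 GB beats 2588.

2588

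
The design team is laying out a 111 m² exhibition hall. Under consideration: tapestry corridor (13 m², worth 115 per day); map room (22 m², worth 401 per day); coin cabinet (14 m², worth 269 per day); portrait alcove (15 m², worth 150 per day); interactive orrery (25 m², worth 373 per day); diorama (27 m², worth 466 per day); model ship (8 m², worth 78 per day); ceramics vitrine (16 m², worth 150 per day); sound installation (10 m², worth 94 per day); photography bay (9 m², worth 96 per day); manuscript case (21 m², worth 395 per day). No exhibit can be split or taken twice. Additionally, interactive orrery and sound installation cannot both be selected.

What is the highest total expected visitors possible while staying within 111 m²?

1904

Map room + coin cabinet + interactive orrery + diorama + manuscript case uses 109 of the 111 m² and totals 1904.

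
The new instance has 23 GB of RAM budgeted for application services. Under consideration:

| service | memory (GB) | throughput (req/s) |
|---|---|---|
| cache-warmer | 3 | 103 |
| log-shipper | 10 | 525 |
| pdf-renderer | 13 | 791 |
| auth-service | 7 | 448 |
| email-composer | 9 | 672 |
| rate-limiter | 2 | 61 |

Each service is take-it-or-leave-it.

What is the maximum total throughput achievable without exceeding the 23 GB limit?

1463

By throughput per GB: email-composer 74.67, auth-service 64.00, pdf-renderer 60.85, log-shipper 52.50 lead.
A density-first pass picks cache-warmer + auth-service + email-composer + rate-limiter — 1284 at 21 GB.
Dropping cache-warmer and auth-service and rate-limiter frees 12 GB; slotting in pdf-renderer (13 GB) lifts the total to 1463 at 22 GB.
Next best is cache-warmer + pdf-renderer + auth-service at 1342 (23 GB) — short by 121.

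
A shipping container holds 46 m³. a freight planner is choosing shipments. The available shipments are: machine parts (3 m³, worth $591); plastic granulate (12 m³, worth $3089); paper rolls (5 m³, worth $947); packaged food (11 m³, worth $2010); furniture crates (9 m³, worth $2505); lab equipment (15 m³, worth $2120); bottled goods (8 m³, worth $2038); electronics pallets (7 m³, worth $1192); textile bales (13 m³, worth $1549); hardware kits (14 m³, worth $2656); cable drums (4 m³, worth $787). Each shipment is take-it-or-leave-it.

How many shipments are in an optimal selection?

5

The maximum revenue within 46 m³ is 10879.
One optimal bundle: machine parts + plastic granulate + furniture crates + bottled goods + hardware kits (46 m³).
All optima have 5 shipments.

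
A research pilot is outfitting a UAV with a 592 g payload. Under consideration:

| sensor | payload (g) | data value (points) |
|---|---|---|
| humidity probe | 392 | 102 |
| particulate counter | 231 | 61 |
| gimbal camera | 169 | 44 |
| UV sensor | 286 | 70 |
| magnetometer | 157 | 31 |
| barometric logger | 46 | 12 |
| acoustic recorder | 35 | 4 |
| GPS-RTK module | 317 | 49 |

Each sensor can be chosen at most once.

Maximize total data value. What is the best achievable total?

146

Ranking by ratio (data value/g): particulate counter 0.26, barometric logger 0.26, gimbal camera 0.26.
Taking the top-ratio sensors first gives particulate counter + gimbal camera + barometric logger + acoustic recorder for 121 (481 g).
The 312 g tied up in particulate counter and barometric logger and acoustic recorder is better spent on humidity probe — total rises to 146 (561 g).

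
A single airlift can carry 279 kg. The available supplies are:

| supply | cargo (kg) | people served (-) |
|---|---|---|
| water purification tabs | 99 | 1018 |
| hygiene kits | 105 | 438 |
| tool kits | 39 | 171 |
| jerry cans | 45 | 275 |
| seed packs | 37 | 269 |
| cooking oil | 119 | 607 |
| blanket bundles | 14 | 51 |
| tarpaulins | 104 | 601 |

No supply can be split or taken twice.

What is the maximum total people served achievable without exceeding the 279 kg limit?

Ranking by ratio (people served/kg): water purification tabs 10.28, seed packs 7.27, jerry cans 6.11, tarpaulins 5.78.
Taking the top-ratio supplies first gives water purification tabs + tool kits + jerry cans + seed packs + blanket bundles for 1784 (234 kg).
Replace jerry cans and blanket bundles with tarpaulins: the trade gains 275 net, giving 2059 at 279 kg.
The closest alternative, water purification tabs + jerry cans + cooking oil + blanket bundles, reaches only 1951.

2059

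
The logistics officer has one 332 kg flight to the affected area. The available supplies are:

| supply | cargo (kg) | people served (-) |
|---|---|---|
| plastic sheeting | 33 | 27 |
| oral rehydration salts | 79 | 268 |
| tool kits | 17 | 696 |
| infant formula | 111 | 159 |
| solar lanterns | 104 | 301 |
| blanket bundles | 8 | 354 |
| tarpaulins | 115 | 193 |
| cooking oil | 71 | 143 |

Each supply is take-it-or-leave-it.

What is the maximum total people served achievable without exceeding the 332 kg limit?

1812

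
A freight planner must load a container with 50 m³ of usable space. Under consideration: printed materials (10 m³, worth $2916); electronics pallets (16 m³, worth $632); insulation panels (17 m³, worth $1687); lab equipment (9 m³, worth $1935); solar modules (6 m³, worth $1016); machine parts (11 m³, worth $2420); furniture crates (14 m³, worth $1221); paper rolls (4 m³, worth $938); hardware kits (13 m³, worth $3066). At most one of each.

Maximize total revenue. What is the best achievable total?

11353

A density-first pass picks printed materials + lab equipment + machine parts + paper rolls + hardware kits — 11275 at 47 m³.
Replace paper rolls with solar modules: the trade gains 78 net, giving 11353 at 49 m³.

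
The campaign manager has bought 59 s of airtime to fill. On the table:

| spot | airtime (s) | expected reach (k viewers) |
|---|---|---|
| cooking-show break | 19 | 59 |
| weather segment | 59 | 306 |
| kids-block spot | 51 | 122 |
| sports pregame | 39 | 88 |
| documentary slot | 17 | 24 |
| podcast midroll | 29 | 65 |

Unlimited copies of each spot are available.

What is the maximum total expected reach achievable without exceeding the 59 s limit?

306

By expected reach per s: weather segment 5.19, cooking-show break 3.11, kids-block spot 2.39 lead.
Weather segment uses 59 of the 59 s and totals 306.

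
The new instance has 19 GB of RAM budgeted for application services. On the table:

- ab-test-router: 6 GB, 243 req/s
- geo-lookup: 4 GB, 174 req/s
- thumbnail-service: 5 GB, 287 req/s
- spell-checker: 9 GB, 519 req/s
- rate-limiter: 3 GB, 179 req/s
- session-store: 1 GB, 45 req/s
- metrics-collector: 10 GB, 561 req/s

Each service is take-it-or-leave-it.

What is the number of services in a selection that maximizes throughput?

2

Optimal total is 1080.
spell-checker + metrics-collector hits 1080 at 19 GB.
All optima have 2 services.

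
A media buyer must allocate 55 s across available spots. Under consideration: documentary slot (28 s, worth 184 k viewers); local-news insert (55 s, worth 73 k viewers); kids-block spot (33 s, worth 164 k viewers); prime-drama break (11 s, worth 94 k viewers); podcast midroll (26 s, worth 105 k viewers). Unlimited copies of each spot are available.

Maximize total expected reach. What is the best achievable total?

5×prime-drama break uses 55 of the 55 s and totals 470.
Every other selection either busts 55 s or fails to beat 470.

470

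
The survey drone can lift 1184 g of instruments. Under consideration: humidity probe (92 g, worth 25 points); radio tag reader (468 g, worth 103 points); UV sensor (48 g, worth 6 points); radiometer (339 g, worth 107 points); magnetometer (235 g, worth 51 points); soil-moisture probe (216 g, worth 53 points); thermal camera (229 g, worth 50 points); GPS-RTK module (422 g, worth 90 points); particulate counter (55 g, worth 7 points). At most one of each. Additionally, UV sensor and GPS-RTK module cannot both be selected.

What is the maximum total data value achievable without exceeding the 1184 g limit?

295

The ratio ordering already packs tightly: humidity probe + radio tag reader + radiometer + soil-moisture probe + particulate counter, 1170 g, 295.
Runner-up humidity probe + radio tag reader + UV sensor + radiometer + soil-moisture probe tops out at 294.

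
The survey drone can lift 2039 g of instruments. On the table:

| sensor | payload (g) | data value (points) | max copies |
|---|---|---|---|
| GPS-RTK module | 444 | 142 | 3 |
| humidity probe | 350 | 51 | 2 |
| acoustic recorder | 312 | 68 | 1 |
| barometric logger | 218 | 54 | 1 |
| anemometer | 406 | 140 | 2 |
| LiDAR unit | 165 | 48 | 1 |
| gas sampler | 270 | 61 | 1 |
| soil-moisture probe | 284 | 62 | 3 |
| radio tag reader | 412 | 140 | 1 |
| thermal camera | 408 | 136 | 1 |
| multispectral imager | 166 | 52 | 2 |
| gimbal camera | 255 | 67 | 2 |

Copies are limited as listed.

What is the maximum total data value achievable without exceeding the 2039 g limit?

A density-first pass picks 2×anemometer + radio tag reader + thermal camera + 2×multispectral imager — 660 at 1964 g.
Dropping anemometer and thermal camera frees 814 g; slotting in 2×GPS-RTK module (888 g) lifts the total to 668 at 2038 g.
That's the maximum — no swap from here does better than 668.

668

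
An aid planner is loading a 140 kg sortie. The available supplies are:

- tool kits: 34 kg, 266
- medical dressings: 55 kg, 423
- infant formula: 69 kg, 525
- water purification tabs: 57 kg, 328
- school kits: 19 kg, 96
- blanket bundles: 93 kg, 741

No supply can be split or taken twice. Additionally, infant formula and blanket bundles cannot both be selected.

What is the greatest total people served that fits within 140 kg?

Ranking by ratio (people served/kg): blanket bundles 7.97, tool kits 7.82, medical dressings 7.69, infant formula 7.61.
Taking tool kits + blanket bundles: 127 kg used, 1007 in people served.
Next best is medical dressings + infant formula at 948 (124 kg) — short by 59.

1007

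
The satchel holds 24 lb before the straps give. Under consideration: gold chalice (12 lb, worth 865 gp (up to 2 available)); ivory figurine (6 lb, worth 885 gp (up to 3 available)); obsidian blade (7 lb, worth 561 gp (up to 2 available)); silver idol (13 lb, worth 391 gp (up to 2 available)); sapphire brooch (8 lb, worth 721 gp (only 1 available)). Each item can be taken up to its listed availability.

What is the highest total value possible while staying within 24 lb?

2655

Density check — ivory figurine 147.50, sapphire brooch 90.12, obsidian blade 80.14, gold chalice 72.08 are the best per lb.
3×ivory figurine uses 18 of the 24 lb and totals 2655.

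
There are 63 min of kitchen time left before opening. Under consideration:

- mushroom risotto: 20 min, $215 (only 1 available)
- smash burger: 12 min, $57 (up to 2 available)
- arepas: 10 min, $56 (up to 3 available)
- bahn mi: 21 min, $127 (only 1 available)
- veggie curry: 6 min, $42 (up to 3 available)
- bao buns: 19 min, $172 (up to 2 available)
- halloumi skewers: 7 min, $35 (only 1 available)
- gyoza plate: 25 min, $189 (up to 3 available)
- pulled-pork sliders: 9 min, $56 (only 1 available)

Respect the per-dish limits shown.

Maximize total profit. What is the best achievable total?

By profit per min: mushroom risotto 10.75, bao buns 9.05, gyoza plate 7.56 lead.
Mushroom risotto + 2×bao buns uses 58 of the 63 min and totals 559.
No other feasible combination exceeds 559.

559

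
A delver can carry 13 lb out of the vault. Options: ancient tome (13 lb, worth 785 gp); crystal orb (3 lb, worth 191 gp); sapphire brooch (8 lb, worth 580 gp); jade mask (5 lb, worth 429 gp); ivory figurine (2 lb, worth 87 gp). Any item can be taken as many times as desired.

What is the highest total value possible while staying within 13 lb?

Density check — jade mask 85.80, sapphire brooch 72.50, crystal orb 63.67, ancient tome 60.38 are the best per lb.
Taking crystal orb + 2×jade mask: 13 lb used, 1049 in value.
Every other selection either busts 13 lb or fails to beat 1049.

1049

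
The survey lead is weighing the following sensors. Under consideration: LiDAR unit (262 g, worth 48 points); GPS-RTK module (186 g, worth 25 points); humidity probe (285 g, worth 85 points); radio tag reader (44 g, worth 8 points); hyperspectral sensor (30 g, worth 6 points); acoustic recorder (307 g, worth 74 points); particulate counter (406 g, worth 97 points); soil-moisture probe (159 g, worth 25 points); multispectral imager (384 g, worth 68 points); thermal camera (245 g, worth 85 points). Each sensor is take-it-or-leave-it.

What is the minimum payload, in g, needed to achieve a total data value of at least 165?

530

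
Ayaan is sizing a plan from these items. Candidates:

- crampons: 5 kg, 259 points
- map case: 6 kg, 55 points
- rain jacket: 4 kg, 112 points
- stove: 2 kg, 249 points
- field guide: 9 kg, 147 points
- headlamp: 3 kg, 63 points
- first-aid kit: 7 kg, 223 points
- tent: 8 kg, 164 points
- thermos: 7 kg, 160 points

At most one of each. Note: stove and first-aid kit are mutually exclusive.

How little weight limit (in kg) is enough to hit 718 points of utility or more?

Need the lightest bundle worth ≥ 718.
crampons + stove + headlamp + thermos reaches 731 using 17 kg.
Below 17 kg the best achievable stays under 718.

17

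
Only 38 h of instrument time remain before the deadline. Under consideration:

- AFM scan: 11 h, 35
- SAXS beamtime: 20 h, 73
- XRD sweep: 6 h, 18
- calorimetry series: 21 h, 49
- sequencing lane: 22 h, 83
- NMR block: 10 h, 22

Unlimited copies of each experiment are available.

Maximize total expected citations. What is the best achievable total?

127

The ratio heuristic lands on AFM scan + sequencing lane (118) but leaves 5 h idle.
Replace AFM scan and sequencing lane with SAXS beamtime + 3×XRD sweep: the trade gains 9 net, giving 127 at 38 h.
Nothing else within 38 h beats 127.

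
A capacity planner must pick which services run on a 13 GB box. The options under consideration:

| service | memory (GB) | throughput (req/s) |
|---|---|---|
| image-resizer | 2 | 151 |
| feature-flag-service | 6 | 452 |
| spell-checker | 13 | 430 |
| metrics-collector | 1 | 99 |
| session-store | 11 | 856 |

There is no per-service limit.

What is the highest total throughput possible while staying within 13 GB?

Ranking by ratio (throughput/GB): metrics-collector 99.00, session-store 77.82, image-resizer 75.50, feature-flag-service 75.33.
Best packing: 13×metrics-collector — 13 GB, 1287 total.
That's the maximum — no swap from here does better than 1287.

1287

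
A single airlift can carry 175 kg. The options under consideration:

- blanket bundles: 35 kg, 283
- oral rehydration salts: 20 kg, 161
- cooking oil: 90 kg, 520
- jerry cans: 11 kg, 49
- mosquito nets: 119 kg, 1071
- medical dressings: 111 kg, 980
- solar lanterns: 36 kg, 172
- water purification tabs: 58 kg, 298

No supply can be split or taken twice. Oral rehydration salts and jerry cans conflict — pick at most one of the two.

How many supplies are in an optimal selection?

3

Best achievable people served is 1515.
For example blanket bundles + oral rehydration salts + mosquito nets achieves it, using 174 kg.
Any selection reaching 1515 contains exactly 3 supplies.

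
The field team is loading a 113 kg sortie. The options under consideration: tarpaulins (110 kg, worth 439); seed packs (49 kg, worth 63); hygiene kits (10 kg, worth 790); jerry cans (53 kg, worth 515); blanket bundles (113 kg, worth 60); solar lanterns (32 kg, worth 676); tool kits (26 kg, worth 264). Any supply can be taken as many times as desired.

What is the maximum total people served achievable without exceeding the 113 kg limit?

8690

By people served per kg: hygiene kits 79.00, solar lanterns 21.12, tool kits 10.15, jerry cans 9.72 lead.
Best packing: 11×hygiene kits — 110 kg, 8690 total.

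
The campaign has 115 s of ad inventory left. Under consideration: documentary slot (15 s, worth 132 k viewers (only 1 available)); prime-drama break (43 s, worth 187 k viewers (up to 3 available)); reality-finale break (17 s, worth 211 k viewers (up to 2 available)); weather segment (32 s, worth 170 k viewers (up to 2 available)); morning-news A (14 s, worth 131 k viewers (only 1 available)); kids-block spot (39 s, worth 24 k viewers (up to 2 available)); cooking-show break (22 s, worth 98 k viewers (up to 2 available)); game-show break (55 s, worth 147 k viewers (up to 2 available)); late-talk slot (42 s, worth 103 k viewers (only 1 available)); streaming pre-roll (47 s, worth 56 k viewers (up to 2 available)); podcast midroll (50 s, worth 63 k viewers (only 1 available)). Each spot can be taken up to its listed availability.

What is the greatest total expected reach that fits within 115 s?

894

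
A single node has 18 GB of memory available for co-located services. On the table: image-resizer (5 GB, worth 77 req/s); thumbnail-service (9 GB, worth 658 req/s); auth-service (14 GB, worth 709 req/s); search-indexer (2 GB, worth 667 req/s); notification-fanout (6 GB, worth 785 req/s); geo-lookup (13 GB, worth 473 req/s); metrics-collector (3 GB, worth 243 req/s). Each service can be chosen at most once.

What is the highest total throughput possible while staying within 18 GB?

Density check — search-indexer 333.50, notification-fanout 130.83, metrics-collector 81.00, thumbnail-service 73.11 are the best per GB.
Taking the top-ratio services first gives image-resizer + search-indexer + notification-fanout + metrics-collector for 1772 (16 GB).
Replace image-resizer and metrics-collector with thumbnail-service: the trade gains 338 net, giving 2110 at 17 GB.

2110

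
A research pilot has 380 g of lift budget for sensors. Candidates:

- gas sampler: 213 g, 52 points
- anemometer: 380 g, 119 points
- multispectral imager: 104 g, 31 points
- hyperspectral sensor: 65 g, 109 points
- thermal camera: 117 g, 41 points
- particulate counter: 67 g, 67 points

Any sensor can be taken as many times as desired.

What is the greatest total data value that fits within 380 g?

Best packing: 5×hyperspectral sensor — 325 g, 545 total.
The spare 55 g is too small for any remaining sensor, and no exchange beats 545.

545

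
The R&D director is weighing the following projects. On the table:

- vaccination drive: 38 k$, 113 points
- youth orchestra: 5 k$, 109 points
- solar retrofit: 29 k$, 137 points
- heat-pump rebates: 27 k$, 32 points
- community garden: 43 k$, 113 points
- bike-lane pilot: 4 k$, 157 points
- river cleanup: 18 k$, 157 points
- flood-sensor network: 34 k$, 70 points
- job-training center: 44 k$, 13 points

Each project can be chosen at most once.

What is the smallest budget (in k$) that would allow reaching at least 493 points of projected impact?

56

Need the lightest bundle worth ≥ 493.
youth orchestra + solar retrofit + bike-lane pilot + river cleanup: 560 projected impact at 56 k$.
No combination under 56 k$ hits 493.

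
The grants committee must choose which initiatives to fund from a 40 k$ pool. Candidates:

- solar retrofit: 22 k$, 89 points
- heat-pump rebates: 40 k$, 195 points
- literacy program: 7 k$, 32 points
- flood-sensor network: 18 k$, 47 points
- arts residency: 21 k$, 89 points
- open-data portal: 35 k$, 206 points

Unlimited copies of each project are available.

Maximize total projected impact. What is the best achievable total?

Best packing: open-data portal — 35 k$, 206 total.

206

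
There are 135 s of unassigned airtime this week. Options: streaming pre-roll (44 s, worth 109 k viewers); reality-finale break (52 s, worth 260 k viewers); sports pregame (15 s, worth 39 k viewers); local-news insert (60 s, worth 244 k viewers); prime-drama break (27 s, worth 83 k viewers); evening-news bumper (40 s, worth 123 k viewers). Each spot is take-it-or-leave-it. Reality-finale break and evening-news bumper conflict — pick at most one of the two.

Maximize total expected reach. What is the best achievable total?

Taking reality-finale break + sports pregame + local-news insert: 127 s used, 543 in expected reach.
The spare 8 s is too small for any remaining spot, and no feasible exchange beats 543.

543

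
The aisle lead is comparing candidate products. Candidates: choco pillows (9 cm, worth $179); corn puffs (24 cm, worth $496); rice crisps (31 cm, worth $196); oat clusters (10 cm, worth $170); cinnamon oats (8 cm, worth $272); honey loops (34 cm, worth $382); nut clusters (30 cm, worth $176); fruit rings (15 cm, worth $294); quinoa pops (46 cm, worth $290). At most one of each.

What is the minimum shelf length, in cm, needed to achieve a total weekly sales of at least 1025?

47

Minimise cm subject to total weekly sales ≥ 1025.
Taking corn puffs + cinnamon oats + fruit rings gives 1062 (≥ 1025) for 47 cm.
Below 47 cm the best achievable stays under 1025.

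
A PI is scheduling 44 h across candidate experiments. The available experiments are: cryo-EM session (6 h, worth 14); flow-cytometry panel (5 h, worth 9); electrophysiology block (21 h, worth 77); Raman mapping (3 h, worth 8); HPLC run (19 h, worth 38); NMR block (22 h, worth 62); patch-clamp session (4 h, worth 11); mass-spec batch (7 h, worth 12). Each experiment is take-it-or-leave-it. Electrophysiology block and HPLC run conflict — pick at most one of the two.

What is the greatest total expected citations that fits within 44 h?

139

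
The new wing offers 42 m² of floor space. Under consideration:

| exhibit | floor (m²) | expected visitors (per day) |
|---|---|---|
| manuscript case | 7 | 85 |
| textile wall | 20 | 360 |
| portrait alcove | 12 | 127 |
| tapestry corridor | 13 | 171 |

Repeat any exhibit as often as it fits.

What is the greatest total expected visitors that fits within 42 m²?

2×textile wall uses 40 of the 42 m² and totals 720.
No other feasible combination exceeds 720.

720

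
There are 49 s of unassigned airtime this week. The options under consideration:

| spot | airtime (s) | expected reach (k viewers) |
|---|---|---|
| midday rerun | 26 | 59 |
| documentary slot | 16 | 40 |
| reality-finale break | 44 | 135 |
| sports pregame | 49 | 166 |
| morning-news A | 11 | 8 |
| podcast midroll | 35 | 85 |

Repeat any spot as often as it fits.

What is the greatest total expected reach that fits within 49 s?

By expected reach per s: sports pregame 3.39, reality-finale break 3.07, documentary slot 2.50, podcast midroll 2.43 lead.
Sports pregame uses 49 of the 49 s and totals 166.
Every other selection either busts 49 s or fails to beat 166.

166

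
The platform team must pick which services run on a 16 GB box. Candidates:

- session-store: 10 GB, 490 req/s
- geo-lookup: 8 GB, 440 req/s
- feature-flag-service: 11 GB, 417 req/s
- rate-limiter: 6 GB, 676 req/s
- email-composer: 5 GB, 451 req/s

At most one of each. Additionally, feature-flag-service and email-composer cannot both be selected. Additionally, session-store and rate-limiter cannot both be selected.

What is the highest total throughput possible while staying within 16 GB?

1127

By throughput per GB: rate-limiter 112.67, email-composer 90.20, geo-lookup 55.00 lead.
The ratio ordering already packs tightly: rate-limiter + email-composer, 11 GB, 1127.
Runner-up geo-lookup + rate-limiter tops out at 1116.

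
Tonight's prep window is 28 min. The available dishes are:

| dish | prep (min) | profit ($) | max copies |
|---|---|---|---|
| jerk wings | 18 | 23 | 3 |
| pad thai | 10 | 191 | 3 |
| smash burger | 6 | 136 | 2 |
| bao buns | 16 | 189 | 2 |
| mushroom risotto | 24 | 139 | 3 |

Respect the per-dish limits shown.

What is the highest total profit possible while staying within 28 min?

The ratio heuristic lands on pad thai + 2×smash burger (463) but leaves 6 min idle.
The 6 min tied up in smash burger is better spent on pad thai — total rises to 518 (26 min).

518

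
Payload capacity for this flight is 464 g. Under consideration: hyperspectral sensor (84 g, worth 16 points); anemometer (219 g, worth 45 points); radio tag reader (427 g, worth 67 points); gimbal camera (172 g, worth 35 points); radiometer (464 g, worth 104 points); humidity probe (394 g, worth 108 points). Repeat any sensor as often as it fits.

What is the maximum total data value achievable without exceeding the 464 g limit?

108

By data value per g: humidity probe 0.27, radiometer 0.22, anemometer 0.21, gimbal camera 0.20 lead.
Taking humidity probe: 394 g used, 108 in data value.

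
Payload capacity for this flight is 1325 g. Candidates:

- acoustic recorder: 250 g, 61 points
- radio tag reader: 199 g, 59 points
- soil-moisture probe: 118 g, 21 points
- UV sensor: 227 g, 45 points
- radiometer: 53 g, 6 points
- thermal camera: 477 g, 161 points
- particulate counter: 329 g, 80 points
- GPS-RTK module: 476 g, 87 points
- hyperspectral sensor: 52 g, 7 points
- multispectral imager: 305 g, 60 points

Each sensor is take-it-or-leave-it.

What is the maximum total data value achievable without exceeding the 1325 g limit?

368

By data value per g: thermal camera 0.34, radio tag reader 0.30, acoustic recorder 0.24 lead.
Taking acoustic recorder + radio tag reader + thermal camera + particulate counter + hyperspectral sensor: 1307 g used, 368 in data value.
Every other selection either busts 1325 g or fails to beat 368.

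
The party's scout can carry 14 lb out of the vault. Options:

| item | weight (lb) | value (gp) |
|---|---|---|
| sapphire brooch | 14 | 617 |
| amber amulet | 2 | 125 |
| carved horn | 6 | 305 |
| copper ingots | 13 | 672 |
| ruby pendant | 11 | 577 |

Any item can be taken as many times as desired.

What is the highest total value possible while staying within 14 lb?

Taking 7×amber amulet: 14 lb used, 875 in value.
That's the maximum — no swap from here does better than 875.

875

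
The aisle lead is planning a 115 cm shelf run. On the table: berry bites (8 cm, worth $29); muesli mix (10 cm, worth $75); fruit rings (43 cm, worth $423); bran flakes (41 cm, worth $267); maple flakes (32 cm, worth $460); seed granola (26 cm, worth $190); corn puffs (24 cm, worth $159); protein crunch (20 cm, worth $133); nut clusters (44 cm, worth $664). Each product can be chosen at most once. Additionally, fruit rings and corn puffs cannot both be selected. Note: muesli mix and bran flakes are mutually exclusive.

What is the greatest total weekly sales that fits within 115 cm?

1389

The ratio ordering already packs tightly: muesli mix + maple flakes + seed granola + nut clusters, 112 cm, 1389.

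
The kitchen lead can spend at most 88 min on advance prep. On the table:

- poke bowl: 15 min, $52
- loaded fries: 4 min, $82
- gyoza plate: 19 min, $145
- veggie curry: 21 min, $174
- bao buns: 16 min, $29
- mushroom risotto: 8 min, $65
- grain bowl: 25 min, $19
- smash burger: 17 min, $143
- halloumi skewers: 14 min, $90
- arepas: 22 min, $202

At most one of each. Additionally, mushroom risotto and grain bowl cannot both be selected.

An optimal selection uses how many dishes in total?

6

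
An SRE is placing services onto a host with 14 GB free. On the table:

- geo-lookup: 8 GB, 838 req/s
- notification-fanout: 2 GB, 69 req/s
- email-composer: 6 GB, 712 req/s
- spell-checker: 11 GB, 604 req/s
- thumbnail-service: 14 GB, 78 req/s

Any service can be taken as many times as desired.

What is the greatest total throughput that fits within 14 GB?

Taking the top-ratio services first gives notification-fanout + 2×email-composer for 1493 (14 GB).
Dropping notification-fanout and email-composer frees 8 GB; slotting in geo-lookup (8 GB) lifts the total to 1550 at 14 GB.
No other feasible combination exceeds 1550.

1550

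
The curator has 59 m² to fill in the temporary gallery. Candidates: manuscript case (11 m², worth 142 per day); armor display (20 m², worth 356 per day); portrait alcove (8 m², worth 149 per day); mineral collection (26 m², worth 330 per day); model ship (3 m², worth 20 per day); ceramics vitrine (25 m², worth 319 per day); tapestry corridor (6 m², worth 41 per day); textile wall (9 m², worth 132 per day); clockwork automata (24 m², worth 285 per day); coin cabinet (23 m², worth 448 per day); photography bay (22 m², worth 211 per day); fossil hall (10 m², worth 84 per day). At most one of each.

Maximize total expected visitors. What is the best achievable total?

994

Taking armor display + portrait alcove + tapestry corridor + coin cabinet: 57 m² used, 994 in expected visitors.
The closest alternative, armor display + tapestry corridor + textile wall + coin cabinet, reaches only 977.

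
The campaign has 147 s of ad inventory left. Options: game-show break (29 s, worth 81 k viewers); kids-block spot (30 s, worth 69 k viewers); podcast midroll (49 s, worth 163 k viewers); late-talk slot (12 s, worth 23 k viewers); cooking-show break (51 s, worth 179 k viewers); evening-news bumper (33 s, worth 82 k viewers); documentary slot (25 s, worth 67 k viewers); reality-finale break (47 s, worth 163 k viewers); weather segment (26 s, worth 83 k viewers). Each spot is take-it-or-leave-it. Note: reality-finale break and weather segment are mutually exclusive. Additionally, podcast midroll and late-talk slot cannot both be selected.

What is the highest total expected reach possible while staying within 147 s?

505

Taking podcast midroll + cooking-show break + reality-finale break: 147 s used, 505 in expected reach.
Every other selection either busts 147 s or breaks a pairing rule or fails to beat 505.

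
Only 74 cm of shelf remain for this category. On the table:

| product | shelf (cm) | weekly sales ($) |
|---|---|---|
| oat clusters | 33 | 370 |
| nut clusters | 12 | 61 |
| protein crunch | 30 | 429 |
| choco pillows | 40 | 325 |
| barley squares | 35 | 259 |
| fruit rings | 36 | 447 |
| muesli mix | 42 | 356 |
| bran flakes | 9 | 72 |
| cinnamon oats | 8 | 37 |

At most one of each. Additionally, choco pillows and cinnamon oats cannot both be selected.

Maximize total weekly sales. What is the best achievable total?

Ranking by ratio (weekly sales/cm): protein crunch 14.30, fruit rings 12.42, oat clusters 11.21.
Protein crunch + fruit rings + cinnamon oats uses 74 of the 74 cm and totals 913.
The closest alternative, protein crunch + fruit rings, reaches only 876.

913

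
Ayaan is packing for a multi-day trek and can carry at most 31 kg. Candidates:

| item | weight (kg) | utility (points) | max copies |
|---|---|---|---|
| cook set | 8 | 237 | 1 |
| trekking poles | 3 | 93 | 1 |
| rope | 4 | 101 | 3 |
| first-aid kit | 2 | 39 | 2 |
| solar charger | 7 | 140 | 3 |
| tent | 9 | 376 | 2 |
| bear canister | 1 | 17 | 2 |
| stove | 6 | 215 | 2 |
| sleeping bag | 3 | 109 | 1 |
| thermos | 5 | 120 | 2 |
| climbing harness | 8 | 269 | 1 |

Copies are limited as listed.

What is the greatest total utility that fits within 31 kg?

Ranking by ratio (utility/kg): tent 41.78, sleeping bag 36.33, stove 35.83.
A density-first pass picks trekking poles + 2×tent + bear canister + stove + sleeping bag — 1186 at 31 kg.
The 6 kg tied up in trekking poles and sleeping bag is better spent on stove — total rises to 1199 (31 kg).
Nothing else within 31 kg beats 1199.

1199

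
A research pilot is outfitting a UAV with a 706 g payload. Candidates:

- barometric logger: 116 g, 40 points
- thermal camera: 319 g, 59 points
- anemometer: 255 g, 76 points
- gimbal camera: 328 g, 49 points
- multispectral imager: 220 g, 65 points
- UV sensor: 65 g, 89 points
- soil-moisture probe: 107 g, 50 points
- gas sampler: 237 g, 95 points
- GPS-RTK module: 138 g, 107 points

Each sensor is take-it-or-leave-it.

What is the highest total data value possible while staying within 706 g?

By data value per g: UV sensor 1.37, GPS-RTK module 0.78, soil-moisture probe 0.47, gas sampler 0.40 lead.
Taking barometric logger + UV sensor + soil-moisture probe + gas sampler + GPS-RTK module: 663 g used, 381 in data value.

381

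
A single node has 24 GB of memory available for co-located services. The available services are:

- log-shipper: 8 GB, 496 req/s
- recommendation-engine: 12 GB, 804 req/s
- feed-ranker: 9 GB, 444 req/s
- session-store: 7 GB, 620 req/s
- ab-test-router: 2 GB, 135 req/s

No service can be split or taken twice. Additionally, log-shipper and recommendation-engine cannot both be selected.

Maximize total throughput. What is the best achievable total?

1560

Greedy by ratio would take recommendation-engine + session-store + ab-test-router: 21 GB used, total 1559.
Replace recommendation-engine and ab-test-router with log-shipper + feed-ranker: the trade gains 1 net, giving 1560 at 24 GB.
The closest alternative, recommendation-engine + session-store + ab-test-router, reaches only 1559.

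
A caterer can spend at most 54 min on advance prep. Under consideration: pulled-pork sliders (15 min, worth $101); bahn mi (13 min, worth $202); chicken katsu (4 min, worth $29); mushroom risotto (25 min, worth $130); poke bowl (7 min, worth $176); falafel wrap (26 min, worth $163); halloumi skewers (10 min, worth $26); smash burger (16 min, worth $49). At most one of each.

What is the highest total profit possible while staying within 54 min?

By profit per min: poke bowl 25.14, bahn mi 15.54, chicken katsu 7.25, pulled-pork sliders 6.73 lead.
Taking the top-ratio dishes first gives pulled-pork sliders + bahn mi + chicken katsu + poke bowl + halloumi skewers for 534 (49 min).
Replace pulled-pork sliders and halloumi skewers with falafel wrap: the trade gains 36 net, giving 570 at 50 min.
Runner-up bahn mi + poke bowl + falafel wrap tops out at 541.

570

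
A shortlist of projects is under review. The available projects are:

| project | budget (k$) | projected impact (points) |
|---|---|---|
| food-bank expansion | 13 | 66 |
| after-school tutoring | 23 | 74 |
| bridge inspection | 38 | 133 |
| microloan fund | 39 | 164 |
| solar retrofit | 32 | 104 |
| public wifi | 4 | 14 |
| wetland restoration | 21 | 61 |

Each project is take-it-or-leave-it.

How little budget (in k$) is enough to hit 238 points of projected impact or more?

56

Need the lightest bundle worth ≥ 238.
Taking food-bank expansion + microloan fund + public wifi gives 244 (≥ 238) for 56 k$.
No combination under 56 k$ hits 238.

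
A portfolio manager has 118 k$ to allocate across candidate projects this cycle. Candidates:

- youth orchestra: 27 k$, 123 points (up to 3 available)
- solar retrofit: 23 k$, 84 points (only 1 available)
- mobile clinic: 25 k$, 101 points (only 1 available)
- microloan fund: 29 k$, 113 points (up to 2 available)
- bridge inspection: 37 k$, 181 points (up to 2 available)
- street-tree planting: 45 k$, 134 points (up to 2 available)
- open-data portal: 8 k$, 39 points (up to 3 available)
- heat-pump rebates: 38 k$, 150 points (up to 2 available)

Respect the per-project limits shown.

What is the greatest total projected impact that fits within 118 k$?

Taking the top-ratio projects first gives 2×bridge inspection + 3×open-data portal for 479 (98 k$).
Dropping open-data portal frees 8 k$; slotting in youth orchestra (27 k$) lifts the total to 563 at 117 k$.

563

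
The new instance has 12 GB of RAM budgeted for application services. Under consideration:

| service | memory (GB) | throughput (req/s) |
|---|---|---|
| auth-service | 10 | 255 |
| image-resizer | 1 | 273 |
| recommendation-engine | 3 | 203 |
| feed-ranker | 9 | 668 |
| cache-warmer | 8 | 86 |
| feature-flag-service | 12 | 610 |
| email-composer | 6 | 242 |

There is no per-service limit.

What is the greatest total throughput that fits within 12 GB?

3276

The ratio ordering already packs tightly: 12×image-resizer, 12 GB, 3276.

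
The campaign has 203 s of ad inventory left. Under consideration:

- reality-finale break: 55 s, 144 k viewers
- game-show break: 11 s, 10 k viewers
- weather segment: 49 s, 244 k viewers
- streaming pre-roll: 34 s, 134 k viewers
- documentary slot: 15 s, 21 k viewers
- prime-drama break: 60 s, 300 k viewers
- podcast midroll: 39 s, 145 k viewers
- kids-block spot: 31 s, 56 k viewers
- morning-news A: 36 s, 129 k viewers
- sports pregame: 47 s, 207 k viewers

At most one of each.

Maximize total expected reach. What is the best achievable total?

A density-first pass picks game-show break + weather segment + streaming pre-roll + prime-drama break + sports pregame — 895 at 201 s.
Dropping game-show break and streaming pre-roll frees 45 s; slotting in podcast midroll (39 s) lifts the total to 896 at 195 s.
The closest alternative, game-show break + weather segment + streaming pre-roll + prime-drama break + sports pregame, reaches only 895.

896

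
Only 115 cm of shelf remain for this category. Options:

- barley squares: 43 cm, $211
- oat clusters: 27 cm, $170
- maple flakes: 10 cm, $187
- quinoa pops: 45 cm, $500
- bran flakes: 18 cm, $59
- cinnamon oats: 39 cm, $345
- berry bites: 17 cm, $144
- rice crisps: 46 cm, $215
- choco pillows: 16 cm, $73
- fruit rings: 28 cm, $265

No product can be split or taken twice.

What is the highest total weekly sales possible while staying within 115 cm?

1176

The ratio heuristic lands on maple flakes + quinoa pops + berry bites + fruit rings (1096) but leaves 15 cm idle.
The 28 cm tied up in fruit rings is better spent on cinnamon oats — total rises to 1176 (111 cm).
Runner-up oat clusters + maple flakes + quinoa pops + fruit rings tops out at 1122.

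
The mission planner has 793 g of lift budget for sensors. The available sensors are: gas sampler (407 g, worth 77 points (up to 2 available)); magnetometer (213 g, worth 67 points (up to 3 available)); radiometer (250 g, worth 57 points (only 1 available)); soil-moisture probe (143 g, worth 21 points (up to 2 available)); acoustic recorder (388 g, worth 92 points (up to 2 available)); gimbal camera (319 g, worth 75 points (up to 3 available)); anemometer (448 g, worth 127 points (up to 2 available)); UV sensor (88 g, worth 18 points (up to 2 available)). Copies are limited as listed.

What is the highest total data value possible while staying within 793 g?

222

Greedy by ratio would take 3×magnetometer + UV sensor: 727 g used, total 219.
Replace UV sensor with soil-moisture probe: the trade gains 3 net, giving 222 at 782 g.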